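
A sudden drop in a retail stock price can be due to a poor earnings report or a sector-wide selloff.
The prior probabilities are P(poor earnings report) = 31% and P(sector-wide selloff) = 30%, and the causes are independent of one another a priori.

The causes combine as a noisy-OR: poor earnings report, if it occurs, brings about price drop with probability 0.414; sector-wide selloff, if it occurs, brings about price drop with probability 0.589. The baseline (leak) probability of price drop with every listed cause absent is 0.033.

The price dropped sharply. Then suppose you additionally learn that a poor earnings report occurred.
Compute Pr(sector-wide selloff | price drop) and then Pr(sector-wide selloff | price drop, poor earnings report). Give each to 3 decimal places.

Under noisy-OR, P(price drop | causes) = 1 − (1−0.033)·∏(1−qᵢ) over the active causes.
Numerator (weight on configurations with sector-wide selloff): 0.124731 + 0.071340 = 0.196071
The normalizing constant is 0.033×0.69×0.7 + 0.602563×0.69×0.3 + 0.433338×0.31×0.7 + 0.767102×0.31×0.3 = 0.306044
P(sector-wide selloff | price drop) = 0.196071/0.306044 ≈ 0.641

With the extra evidence:
P(price drop | poor earnings report) = 0.433338·0.7 + 0.767102·0.3 = 0.303337 + 0.230131 = 0.533468
The sector-wide selloff-present share is 0.767102·0.3 = 0.230131.
So P(sector-wide selloff | price drop, poor earnings report) = 0.230131/0.533468 ≈ 0.431.
This is intercausal reasoning (explaining away): once poor earnings report accounts for the price drop, sector-wide selloff becomes less likely.

Pr(sector-wide selloff | price drop) ≈ 0.641; Pr(sector-wide selloff | price drop, poor earnings report) ≈ 0.431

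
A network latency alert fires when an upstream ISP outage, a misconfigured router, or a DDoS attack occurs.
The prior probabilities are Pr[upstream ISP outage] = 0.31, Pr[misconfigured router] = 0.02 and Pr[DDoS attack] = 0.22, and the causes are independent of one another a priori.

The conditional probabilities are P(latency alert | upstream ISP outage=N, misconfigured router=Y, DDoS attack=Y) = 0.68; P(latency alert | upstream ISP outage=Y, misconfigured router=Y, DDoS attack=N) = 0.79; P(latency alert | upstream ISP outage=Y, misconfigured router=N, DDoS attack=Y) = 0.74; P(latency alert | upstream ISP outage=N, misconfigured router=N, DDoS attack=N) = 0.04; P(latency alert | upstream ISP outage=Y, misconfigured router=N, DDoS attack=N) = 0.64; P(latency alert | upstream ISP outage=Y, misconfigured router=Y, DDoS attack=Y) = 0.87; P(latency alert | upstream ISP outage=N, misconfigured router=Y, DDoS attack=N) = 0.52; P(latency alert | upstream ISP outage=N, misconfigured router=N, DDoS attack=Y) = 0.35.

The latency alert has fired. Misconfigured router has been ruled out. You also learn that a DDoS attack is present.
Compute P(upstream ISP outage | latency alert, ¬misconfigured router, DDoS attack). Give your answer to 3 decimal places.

Numerator (weight on configurations with upstream ISP outage): 0.74·0.31 = 0.229400
Denominator P(latency alert | ¬misconfigured router, DDoS attack): 0.35·0.69 + 0.74·0.31 = 0.470900
P(upstream ISP outage | latency alert, ¬misconfigured router, DDoS attack) = 0.229400/0.470900 ≈ 0.487

P(upstream ISP outage | latency alert, ¬misconfigured router, DDoS attack) ≈ 0.487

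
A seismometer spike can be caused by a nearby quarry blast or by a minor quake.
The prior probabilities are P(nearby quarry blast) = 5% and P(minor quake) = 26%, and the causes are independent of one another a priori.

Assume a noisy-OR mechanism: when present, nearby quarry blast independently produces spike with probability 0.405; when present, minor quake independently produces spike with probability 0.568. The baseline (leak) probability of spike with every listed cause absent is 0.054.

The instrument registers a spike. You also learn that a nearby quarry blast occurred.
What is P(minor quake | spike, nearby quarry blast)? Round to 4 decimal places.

Under noisy-OR, P(spike | causes) = 1 − (1−0.054)·∏(1−qᵢ) over the active causes.
Numerator (weight on configurations with minor quake): 0.75684·0.26 = 0.196778
The normalizing constant is 0.43713·0.74 + 0.75684·0.26 = 0.520254
Posterior = 0.196778 / 0.520254 ≈ 0.3782

P(minor quake | spike, nearby quarry blast) ≈ 0.3782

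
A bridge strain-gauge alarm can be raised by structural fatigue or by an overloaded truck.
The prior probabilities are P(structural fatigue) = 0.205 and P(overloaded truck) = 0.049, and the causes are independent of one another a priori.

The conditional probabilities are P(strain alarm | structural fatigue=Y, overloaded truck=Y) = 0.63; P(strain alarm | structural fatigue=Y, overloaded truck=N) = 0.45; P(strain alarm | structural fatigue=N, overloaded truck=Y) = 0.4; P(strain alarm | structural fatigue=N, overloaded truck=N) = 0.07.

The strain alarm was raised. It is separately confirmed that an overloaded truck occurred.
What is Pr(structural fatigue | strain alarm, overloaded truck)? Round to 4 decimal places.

Pr(structural fatigue | strain alarm, overloaded truck) ≈ 0.2888

P(strain alarm | overloaded truck) = 0.4*0.795 + 0.63*0.205 = 0.318000 + 0.129150 = 0.447150
Of this, 0.129150 comes from 0.63*0.205 (the structural fatigue=true cases).
Hence the posterior is 0.129150/0.447150 ≈ 0.2888.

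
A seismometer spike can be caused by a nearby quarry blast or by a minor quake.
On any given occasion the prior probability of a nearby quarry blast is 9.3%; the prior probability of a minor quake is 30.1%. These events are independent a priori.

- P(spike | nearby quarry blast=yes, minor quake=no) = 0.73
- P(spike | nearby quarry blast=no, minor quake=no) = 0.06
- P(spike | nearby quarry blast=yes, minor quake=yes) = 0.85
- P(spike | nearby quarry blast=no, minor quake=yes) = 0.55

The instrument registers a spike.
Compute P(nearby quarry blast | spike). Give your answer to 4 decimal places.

P(nearby quarry blast | spike) ≈ 0.2746

Enumerate the 4 (nearby quarry blast, minor quake) configurations and weight by the priors:
  P(spike) = 0.06×0.907×0.699 + 0.55×0.907×0.301 + 0.73×0.093×0.699 + 0.85×0.093×0.301
        = 0.038040 + 0.150154 + 0.047455 + 0.023794 = 0.259443
Keeping only the nearby quarry blast-present terms gives 0.071249, so
  P(nearby quarry blast | spike) = 0.071249 / 0.259443 ≈ 0.2746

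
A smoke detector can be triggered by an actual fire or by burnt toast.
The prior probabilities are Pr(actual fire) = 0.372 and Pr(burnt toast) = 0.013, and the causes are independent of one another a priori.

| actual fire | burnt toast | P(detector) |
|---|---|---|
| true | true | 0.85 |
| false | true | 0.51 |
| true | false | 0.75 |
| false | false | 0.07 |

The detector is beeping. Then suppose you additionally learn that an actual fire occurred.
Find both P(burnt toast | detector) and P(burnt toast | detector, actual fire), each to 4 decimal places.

Numerator (weight on configurations with burnt toast): 0.004164 + 0.004111 = 0.008275
Normalizer over all consistent configurations: 0.07*0.628*0.987 + 0.51*0.628*0.013 + 0.75*0.372*0.987 + 0.85*0.372*0.013 = 0.327037
Posterior = 0.008275 / 0.327037 ≈ 0.0253

With the extra evidence:
Numerator (weight on configurations with burnt toast): 0.85×0.013 = 0.011050
The normalizing constant is 0.75×0.987 + 0.85×0.013 = 0.751300
Posterior = 0.011050 / 0.751300 ≈ 0.0147
This is intercausal reasoning (explaining away): once actual fire accounts for the detector, burnt toast becomes less likely.

P(burnt toast | detector) ≈ 0.0253; P(burnt toast | detector, actual fire) ≈ 0.0147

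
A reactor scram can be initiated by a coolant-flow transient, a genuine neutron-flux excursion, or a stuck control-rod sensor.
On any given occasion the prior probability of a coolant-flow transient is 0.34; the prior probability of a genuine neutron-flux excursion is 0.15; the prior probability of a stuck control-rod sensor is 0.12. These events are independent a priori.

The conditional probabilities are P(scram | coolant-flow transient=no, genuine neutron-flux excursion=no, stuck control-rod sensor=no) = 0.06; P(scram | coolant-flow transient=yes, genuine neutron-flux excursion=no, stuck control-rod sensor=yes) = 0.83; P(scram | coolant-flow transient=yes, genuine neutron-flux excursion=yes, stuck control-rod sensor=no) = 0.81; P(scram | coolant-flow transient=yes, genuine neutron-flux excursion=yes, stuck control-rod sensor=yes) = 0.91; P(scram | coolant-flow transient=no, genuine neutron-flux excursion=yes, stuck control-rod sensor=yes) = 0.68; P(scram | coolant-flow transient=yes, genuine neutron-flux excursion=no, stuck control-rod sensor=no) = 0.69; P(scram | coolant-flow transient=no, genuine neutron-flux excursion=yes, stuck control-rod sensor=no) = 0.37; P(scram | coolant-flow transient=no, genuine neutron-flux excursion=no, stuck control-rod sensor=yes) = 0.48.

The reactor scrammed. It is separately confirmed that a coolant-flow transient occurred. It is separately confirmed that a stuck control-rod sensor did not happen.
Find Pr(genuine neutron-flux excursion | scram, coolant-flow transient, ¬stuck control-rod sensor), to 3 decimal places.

Pr(genuine neutron-flux excursion | scram, coolant-flow transient, ¬stuck control-rod sensor) ≈ 0.172

Enumerate both values of genuine neutron-flux excursion and weight by the priors:
  P(scram | coolant-flow transient, ¬stuck control-rod sensor) = 0.69*0.85 + 0.81*0.15
        = 0.586500 + 0.121500 = 0.708000
Keeping only the genuine neutron-flux excursion-present terms gives 0.121500, so
  P(genuine neutron-flux excursion | scram, coolant-flow transient, ¬stuck control-rod sensor) = 0.121500 / 0.708000 ≈ 0.172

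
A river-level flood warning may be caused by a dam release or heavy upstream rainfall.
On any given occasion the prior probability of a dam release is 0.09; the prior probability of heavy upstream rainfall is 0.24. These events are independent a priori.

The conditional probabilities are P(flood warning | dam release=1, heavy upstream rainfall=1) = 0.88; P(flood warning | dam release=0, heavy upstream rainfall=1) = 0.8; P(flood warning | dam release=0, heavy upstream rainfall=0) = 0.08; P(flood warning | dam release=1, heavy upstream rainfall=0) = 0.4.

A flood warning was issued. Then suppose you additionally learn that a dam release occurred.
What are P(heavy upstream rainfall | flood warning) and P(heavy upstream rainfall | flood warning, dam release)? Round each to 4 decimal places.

P(flood warning) = 0.08*0.91*0.76 + 0.8*0.91*0.24 + 0.4*0.09*0.76 + 0.88*0.09*0.24 = 0.055328 + 0.174720 + 0.027360 + 0.019008 = 0.276416
The heavy upstream rainfall-present share is 0.174720 + 0.019008 = 0.193728.
Hence the posterior is 0.193728/0.276416 ≈ 0.7009.

Now also conditioning on dam release=true:
Weight on heavy upstream rainfall=true, given the evidence: 0.88*0.24 = 0.211200
Normalizer over all consistent configurations: 0.4*0.76 + 0.88*0.24 = 0.515200
Posterior = 0.211200 / 0.515200 ≈ 0.4099

P(heavy upstream rainfall | flood warning) ≈ 0.7009; P(heavy upstream rainfall | flood warning, dam release) ≈ 0.4099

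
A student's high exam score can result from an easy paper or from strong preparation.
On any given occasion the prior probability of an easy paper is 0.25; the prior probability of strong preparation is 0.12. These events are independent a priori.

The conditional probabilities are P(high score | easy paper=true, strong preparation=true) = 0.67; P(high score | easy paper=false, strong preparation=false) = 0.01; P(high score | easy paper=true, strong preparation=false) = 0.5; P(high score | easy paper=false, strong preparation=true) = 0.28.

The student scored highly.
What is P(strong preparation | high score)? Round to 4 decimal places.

Weight on strong preparation=true, given the evidence: 0.025200 + 0.020100 = 0.045300
Denominator P(high score): 0.01·0.75·0.88 + 0.28·0.75·0.12 + 0.5·0.25·0.88 + 0.67·0.25·0.12 = 0.161900
Posterior = 0.045300 / 0.161900 ≈ 0.2798

P(strong preparation | high score) ≈ 0.2798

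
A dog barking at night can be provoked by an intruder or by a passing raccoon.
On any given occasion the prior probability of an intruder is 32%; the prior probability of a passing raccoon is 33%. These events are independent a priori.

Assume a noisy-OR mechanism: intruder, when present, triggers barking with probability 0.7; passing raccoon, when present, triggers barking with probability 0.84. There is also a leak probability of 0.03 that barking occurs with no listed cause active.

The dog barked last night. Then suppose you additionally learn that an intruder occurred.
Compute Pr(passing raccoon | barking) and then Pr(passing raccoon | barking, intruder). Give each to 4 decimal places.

Under noisy-OR, P(barking | causes) = 1 − (1−0.03)·∏(1−qᵢ) over the active causes.
P(barking) = 0.03·0.68·0.67 + 0.8448·0.68·0.33 + 0.709·0.32·0.67 + 0.95344·0.32·0.33 = 0.013668 + 0.189573 + 0.152010 + 0.100683 = 0.455934
Restricting to configurations with passing raccoon present: 0.189573 + 0.100683 = 0.290256.
So P(passing raccoon | barking) = 0.290256/0.455934 ≈ 0.6366.

Now also conditioning on intruder=true:
Enumerate both values of passing raccoon and weight by the priors:
  P(barking | intruder) = 0.709×0.67 + 0.95344×0.33
        = 0.475030 + 0.314635 = 0.789665
The terms with passing raccoon present sum to 0.314635, so
  P(passing raccoon | barking, intruder) = 0.314635 / 0.789665 ≈ 0.3984
The drop from 0.6366 to 0.3984 is the explaining-away (discounting) effect.

Pr(passing raccoon | barking) ≈ 0.6366; Pr(passing raccoon | barking, intruder) ≈ 0.3984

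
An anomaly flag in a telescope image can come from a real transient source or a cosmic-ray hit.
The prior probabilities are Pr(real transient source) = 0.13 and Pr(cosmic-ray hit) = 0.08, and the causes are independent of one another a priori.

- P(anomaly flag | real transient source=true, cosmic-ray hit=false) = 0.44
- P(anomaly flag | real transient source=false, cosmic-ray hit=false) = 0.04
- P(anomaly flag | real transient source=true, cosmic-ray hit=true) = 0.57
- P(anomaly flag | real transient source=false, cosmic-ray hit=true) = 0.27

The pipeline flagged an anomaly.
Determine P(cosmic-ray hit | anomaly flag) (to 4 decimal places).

P(anomaly flag) = 0.04×0.87×0.92 + 0.27×0.87×0.08 + 0.44×0.13×0.92 + 0.57×0.13×0.08 = 0.032016 + 0.018792 + 0.052624 + 0.005928 = 0.109360
The cosmic-ray hit-present share is 0.018792 + 0.005928 = 0.024720.
So P(cosmic-ray hit | anomaly flag) = 0.024720/0.109360 ≈ 0.2260.

P(cosmic-ray hit | anomaly flag) ≈ 0.2260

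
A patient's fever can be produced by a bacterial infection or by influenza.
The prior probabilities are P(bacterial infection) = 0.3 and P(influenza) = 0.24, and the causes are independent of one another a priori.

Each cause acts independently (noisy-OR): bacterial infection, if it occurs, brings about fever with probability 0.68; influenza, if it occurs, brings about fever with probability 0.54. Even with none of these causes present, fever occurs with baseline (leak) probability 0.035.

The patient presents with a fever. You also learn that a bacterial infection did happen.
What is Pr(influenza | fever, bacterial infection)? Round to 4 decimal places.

Under noisy-OR, P(fever | causes) = 1 − (1−0.035)·∏(1−qᵢ) over the active causes.
Sum P(fever|·) weighted by the priors over both values of influenza:
  P(fever | bacterial infection) = 0.6912*0.76 + 0.857952*0.24
        = 0.525312 + 0.205908 = 0.731220
Configurations with influenza contribute 0.205908, so
  P(influenza | fever, bacterial infection) = 0.205908 / 0.731220 ≈ 0.2816

Pr(influenza | fever, bacterial infection) ≈ 0.2816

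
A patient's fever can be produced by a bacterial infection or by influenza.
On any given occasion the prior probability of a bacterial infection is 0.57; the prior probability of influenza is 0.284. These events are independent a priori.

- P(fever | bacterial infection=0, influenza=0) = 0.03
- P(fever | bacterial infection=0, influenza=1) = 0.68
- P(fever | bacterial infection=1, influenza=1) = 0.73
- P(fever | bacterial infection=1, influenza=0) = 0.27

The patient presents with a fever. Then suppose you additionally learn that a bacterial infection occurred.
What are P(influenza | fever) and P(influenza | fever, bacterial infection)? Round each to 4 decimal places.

P(fever) = 0.03·0.43·0.716 + 0.68·0.43·0.284 + 0.27·0.57·0.716 + 0.73·0.57·0.284 = 0.009236 + 0.083042 + 0.110192 + 0.118172 = 0.320642
Restricting to configurations with influenza present: 0.083042 + 0.118172 = 0.201214.
P(influenza | fever) = 0.201214 / 0.320642 ≈ 0.6275

Now condition on the additional information:
Sum P(fever|·) weighted by the priors over both values of influenza:
  P(fever | bacterial infection) = 0.27*0.716 + 0.73*0.284
        = 0.193320 + 0.207320 = 0.400640
Configurations with influenza contribute 0.207320, so
  P(influenza | fever, bacterial infection) = 0.207320 / 0.400640 ≈ 0.5175

P(influenza | fever) ≈ 0.6275; P(influenza | fever, bacterial infection) ≈ 0.5175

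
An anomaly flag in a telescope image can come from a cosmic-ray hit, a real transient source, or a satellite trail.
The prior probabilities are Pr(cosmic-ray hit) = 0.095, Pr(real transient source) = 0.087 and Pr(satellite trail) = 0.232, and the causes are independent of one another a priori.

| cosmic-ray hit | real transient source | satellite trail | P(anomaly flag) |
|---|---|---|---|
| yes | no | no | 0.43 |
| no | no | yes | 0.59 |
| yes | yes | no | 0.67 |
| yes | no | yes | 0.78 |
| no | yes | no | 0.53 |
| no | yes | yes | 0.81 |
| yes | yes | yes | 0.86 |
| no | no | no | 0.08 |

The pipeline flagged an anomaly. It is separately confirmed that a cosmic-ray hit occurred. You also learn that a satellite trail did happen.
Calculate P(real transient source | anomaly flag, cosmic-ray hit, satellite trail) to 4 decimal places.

P(real transient source | anomaly flag, cosmic-ray hit, satellite trail) ≈ 0.0951

Weight on real transient source=true, given the evidence: 0.86×0.087 = 0.074820
Denominator P(anomaly flag | cosmic-ray hit, satellite trail): 0.78×0.913 + 0.86×0.087 = 0.786960
P(real transient source | anomaly flag, cosmic-ray hit, satellite trail) = 0.074820/0.786960 ≈ 0.0951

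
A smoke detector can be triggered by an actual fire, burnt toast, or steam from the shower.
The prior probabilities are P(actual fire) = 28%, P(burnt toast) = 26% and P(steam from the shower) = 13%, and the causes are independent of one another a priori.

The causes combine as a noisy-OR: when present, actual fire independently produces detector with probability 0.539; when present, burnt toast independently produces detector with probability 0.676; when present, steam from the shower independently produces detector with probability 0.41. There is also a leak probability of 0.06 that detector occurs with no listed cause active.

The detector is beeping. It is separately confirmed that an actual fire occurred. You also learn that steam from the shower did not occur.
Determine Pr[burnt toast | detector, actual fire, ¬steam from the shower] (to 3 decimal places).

Under noisy-OR, P(detector | causes) = 1 − (1−0.06)·∏(1−qᵢ) over the active causes.
By total probability over both values of burnt toast:
  P(detector | actual fire, ¬steam from the shower) = 0.56666*0.74 + 0.859598*0.26
        = 0.419328 + 0.223495 = 0.642823
Keeping only the burnt toast-present terms gives 0.223495, so
  P(burnt toast | detector, actual fire, ¬steam from the shower) = 0.223495 / 0.642823 ≈ 0.348

Pr[burnt toast | detector, actual fire, ¬steam from the shower] ≈ 0.348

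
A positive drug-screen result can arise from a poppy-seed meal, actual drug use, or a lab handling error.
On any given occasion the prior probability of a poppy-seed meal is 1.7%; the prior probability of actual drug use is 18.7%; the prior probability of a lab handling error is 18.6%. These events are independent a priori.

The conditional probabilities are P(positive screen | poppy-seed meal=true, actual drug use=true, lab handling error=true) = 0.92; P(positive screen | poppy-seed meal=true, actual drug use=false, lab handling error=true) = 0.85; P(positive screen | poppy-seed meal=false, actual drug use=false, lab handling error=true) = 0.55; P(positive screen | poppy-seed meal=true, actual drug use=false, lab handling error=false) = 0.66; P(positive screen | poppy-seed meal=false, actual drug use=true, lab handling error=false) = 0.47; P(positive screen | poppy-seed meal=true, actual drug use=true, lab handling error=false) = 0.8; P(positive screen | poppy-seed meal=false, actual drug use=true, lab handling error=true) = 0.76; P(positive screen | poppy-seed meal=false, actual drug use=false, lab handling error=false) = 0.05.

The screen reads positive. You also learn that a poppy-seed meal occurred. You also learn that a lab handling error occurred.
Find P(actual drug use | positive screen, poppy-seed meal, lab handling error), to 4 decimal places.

P(actual drug use | positive screen, poppy-seed meal, lab handling error) ≈ 0.1993

P(positive screen | poppy-seed meal, lab handling error) = 0.85×0.813 + 0.92×0.187 = 0.691050 + 0.172040 = 0.863090
Restricting to configurations with actual drug use present: 0.92×0.187 = 0.172040.
P(actual drug use | positive screen, poppy-seed meal, lab handling error) = 0.172040 / 0.863090 ≈ 0.1993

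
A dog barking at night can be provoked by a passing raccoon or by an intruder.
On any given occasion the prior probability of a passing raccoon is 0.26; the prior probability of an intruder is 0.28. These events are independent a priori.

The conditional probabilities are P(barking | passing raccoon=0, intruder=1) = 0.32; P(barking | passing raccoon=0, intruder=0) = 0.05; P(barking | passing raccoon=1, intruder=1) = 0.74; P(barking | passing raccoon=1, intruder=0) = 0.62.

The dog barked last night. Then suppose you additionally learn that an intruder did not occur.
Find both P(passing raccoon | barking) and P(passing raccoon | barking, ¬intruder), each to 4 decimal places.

P(passing raccoon | barking) ≈ 0.6464; P(passing raccoon | barking, ¬intruder) ≈ 0.8133

P(barking) = 0.05·0.74·0.72 + 0.32·0.74·0.28 + 0.62·0.26·0.72 + 0.74·0.26·0.28 = 0.026640 + 0.066304 + 0.116064 + 0.053872 = 0.262880
Restricting to configurations with passing raccoon present: 0.116064 + 0.053872 = 0.169936.
P(passing raccoon | barking) = 0.169936 / 0.262880 ≈ 0.6464

With the extra evidence:
For the numerator, keep only passing raccoon=true terms: 0.62·0.26 = 0.161200
Normalizer over all consistent configurations: 0.05·0.74 + 0.62·0.26 = 0.198200
Posterior = 0.161200 / 0.198200 ≈ 0.8133
With intruder excluded, passing raccoon must carry more of the explanatory weight for the barking.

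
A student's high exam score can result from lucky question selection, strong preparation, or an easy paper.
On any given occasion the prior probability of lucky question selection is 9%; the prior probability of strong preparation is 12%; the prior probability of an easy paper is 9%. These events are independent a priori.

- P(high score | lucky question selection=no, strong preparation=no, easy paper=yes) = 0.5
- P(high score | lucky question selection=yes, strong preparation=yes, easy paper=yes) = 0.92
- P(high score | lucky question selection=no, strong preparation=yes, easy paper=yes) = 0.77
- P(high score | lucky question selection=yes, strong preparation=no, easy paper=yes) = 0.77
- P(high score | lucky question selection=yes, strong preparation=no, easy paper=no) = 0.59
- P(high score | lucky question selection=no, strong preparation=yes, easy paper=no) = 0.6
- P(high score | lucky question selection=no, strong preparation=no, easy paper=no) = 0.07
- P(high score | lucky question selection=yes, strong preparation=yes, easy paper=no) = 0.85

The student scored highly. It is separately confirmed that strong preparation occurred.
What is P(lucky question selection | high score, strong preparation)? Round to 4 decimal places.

P(lucky question selection | high score, strong preparation) ≈ 0.1210

P(high score | strong preparation) = 0.6*0.91*0.91 + 0.77*0.91*0.09 + 0.85*0.09*0.91 + 0.92*0.09*0.09 = 0.496860 + 0.063063 + 0.069615 + 0.007452 = 0.636990
The lucky question selection-present share is 0.069615 + 0.007452 = 0.077067.
Hence the posterior is 0.077067/0.636990 ≈ 0.1210.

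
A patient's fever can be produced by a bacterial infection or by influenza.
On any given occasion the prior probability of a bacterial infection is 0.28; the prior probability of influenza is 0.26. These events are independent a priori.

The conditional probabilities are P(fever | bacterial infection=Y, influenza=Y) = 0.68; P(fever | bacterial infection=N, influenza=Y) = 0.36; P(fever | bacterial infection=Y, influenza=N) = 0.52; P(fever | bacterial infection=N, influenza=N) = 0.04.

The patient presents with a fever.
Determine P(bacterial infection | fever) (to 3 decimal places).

P(bacterial infection | fever) ≈ 0.639

Weight on bacterial infection=true, given the evidence: 0.107744 + 0.049504 = 0.157248
Normalizer over all consistent configurations: 0.04*0.72*0.74 + 0.36*0.72*0.26 + 0.52*0.28*0.74 + 0.68*0.28*0.26 = 0.245952
P(bacterial infection | fever) = 0.157248/0.245952 ≈ 0.639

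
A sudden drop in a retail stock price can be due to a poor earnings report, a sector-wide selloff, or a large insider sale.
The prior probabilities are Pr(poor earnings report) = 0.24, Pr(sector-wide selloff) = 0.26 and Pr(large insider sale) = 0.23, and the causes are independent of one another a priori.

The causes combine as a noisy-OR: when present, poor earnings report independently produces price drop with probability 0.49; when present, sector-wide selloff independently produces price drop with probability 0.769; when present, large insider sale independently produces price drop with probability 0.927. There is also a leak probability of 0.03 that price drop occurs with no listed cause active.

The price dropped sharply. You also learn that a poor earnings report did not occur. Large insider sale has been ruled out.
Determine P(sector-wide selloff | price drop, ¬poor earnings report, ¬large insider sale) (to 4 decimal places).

Under noisy-OR, P(price drop | causes) = 1 − (1−0.03)·∏(1−qᵢ) over the active causes.
By total probability over both values of sector-wide selloff:
  P(price drop | ¬poor earnings report, ¬large insider sale) = 0.03×0.74 + 0.77593×0.26
        = 0.022200 + 0.201742 = 0.223942
The terms with sector-wide selloff present sum to 0.201742, so
  P(sector-wide selloff | price drop, ¬poor earnings report, ¬large insider sale) = 0.201742 / 0.223942 ≈ 0.9009

P(sector-wide selloff | price drop, ¬poor earnings report, ¬large insider sale) ≈ 0.9009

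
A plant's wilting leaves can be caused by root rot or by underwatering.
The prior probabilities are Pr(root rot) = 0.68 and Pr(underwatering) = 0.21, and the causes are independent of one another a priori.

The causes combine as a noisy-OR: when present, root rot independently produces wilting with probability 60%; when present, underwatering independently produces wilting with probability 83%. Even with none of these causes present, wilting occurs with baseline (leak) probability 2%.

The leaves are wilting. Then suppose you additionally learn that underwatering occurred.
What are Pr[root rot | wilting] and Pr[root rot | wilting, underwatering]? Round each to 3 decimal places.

Pr[root rot | wilting] ≈ 0.883; Pr[root rot | wilting, underwatering] ≈ 0.704

Under noisy-OR, P(wilting | causes) = 1 − (1−0.02)·∏(1−qᵢ) over the active causes.
P(wilting) = 0.02×0.32×0.79 + 0.8334×0.32×0.21 + 0.608×0.68×0.79 + 0.93336×0.68×0.21 = 0.005056 + 0.056004 + 0.326618 + 0.133284 = 0.520962
Of this, 0.459902 comes from 0.326618 + 0.133284 (the root rot=true cases).
So P(root rot | wilting) = 0.459902/0.520962 ≈ 0.883.

Now also conditioning on underwatering=true:
Enumerate both values of root rot and weight by the priors:
  P(wilting | underwatering) = 0.8334*0.32 + 0.93336*0.68
        = 0.266688 + 0.634685 = 0.901373
Keeping only the root rot-present terms gives 0.634685, so
  P(root rot | wilting, underwatering) = 0.634685 / 0.901373 ≈ 0.704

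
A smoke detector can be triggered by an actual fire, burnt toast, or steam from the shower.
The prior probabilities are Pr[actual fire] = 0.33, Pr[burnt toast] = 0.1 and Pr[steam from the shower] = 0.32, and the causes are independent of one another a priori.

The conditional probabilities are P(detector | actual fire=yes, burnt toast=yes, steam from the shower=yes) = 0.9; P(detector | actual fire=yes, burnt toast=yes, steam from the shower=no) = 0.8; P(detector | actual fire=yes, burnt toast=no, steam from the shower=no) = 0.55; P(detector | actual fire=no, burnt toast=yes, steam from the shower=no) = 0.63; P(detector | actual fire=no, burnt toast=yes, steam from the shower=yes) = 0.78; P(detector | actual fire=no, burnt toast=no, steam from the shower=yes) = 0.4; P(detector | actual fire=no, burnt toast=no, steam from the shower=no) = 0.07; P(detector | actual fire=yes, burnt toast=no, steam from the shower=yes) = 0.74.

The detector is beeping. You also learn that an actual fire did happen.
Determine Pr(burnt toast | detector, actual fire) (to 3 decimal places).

By total probability over the 4 (burnt toast, steam from the shower) configurations:
  P(detector | actual fire) = 0.55×0.9×0.68 + 0.74×0.9×0.32 + 0.8×0.1×0.68 + 0.9×0.1×0.32
        = 0.336600 + 0.213120 + 0.054400 + 0.028800 = 0.632920
The terms with burnt toast present sum to 0.083200, so
  P(burnt toast | detector, actual fire) = 0.083200 / 0.632920 ≈ 0.131

Pr(burnt toast | detector, actual fire) ≈ 0.131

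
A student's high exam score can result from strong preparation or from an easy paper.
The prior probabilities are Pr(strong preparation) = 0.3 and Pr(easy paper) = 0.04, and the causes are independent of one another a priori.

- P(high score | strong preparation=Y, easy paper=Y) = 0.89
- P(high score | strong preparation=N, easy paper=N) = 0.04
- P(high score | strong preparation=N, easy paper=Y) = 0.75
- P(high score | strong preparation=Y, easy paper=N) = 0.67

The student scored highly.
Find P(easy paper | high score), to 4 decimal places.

P(easy paper | high score) ≈ 0.1260

Numerator (weight on configurations with easy paper): 0.021000 + 0.010680 = 0.031680
The normalizing constant is 0.04·0.7·0.96 + 0.75·0.7·0.04 + 0.67·0.3·0.96 + 0.89·0.3·0.04 = 0.251520
Posterior = 0.031680 / 0.251520 ≈ 0.1260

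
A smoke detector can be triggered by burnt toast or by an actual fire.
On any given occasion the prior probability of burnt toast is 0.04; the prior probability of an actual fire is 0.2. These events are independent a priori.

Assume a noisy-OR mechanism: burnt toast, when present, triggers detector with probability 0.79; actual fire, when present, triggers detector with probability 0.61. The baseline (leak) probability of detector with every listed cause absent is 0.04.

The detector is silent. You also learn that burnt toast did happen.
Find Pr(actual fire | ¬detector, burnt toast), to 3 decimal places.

Under noisy-OR, P(detector | causes) = 1 − (1−0.04)·∏(1−qᵢ) over the active causes.
P(¬detector | burnt toast) = 0.2016*0.8 + 0.078624*0.2 = 0.161280 + 0.015725 = 0.177005
The actual fire-present share is 0.078624*0.2 = 0.015725.
Hence the posterior is 0.015725/0.177005 ≈ 0.089.

Pr(actual fire | ¬detector, burnt toast) ≈ 0.089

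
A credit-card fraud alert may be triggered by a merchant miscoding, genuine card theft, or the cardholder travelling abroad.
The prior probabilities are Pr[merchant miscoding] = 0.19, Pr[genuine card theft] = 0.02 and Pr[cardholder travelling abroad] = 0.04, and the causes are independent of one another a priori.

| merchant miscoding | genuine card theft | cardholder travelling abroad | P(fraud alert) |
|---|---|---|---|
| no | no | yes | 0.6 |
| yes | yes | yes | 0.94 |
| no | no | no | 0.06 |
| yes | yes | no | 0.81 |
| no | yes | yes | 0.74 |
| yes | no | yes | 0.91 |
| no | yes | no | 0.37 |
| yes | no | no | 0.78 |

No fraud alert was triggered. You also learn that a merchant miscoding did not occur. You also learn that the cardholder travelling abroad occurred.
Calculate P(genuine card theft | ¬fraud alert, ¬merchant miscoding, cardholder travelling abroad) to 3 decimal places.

Weight on genuine card theft=true, given the evidence: 0.26·0.02 = 0.005200
Denominator P(¬fraud alert | ¬merchant miscoding, cardholder travelling abroad): 0.4·0.98 + 0.26·0.02 = 0.397200
Posterior = 0.005200 / 0.397200 ≈ 0.013

P(genuine card theft | ¬fraud alert, ¬merchant miscoding, cardholder travelling abroad) ≈ 0.013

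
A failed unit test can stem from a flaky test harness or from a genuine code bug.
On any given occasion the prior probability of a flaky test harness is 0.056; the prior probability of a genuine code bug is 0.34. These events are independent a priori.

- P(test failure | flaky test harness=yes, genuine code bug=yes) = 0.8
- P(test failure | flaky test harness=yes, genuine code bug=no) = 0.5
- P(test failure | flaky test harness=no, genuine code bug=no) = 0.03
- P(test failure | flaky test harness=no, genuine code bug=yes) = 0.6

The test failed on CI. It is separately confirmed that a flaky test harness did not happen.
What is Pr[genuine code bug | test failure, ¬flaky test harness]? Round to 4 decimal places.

Pr[genuine code bug | test failure, ¬flaky test harness] ≈ 0.9115

P(test failure | ¬flaky test harness) = 0.03·0.66 + 0.6·0.34 = 0.019800 + 0.204000 = 0.223800
Of this, 0.204000 comes from 0.6·0.34 (the genuine code bug=true cases).
Hence the posterior is 0.204000/0.223800 ≈ 0.9115.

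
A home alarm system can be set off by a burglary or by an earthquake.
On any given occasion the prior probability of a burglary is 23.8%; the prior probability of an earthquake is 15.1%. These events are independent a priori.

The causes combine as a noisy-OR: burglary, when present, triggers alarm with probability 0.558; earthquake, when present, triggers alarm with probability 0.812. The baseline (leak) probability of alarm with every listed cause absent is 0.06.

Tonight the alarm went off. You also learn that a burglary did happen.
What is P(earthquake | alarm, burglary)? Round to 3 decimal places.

P(earthquake | alarm, burglary) ≈ 0.219

Under noisy-OR, P(alarm | causes) = 1 − (1−0.06)·∏(1−qᵢ) over the active causes.
P(alarm | burglary) = 0.58452×0.849 + 0.92189×0.151 = 0.496257 + 0.139205 = 0.635462
The earthquake-present share is 0.92189×0.151 = 0.139205.
So P(earthquake | alarm, burglary) = 0.139205/0.635462 ≈ 0.219.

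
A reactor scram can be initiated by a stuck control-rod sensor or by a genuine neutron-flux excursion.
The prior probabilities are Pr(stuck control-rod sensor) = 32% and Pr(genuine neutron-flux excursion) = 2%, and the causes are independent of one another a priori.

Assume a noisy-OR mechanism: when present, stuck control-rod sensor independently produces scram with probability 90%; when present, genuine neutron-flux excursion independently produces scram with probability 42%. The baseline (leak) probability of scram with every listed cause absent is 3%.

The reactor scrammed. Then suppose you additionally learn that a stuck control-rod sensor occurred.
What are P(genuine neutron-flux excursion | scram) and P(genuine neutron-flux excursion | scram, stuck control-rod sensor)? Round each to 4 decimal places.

Under noisy-OR, P(scram | causes) = 1 − (1−0.03)·∏(1−qᵢ) over the active causes.
Weight on genuine neutron-flux excursion=true, given the evidence: 0.005949 + 0.006040 = 0.011989
The normalizing constant is 0.03*0.68*0.98 + 0.4374*0.68*0.02 + 0.903*0.32*0.98 + 0.94374*0.32*0.02 = 0.315162
Posterior = 0.011989 / 0.315162 ≈ 0.0380

Now also conditioning on stuck control-rod sensor=true:
P(scram | stuck control-rod sensor) = 0.903×0.98 + 0.94374×0.02 = 0.884940 + 0.018875 = 0.903815
The genuine neutron-flux excursion-present share is 0.94374×0.02 = 0.018875.
So P(genuine neutron-flux excursion | scram, stuck control-rod sensor) = 0.018875/0.903815 ≈ 0.0209.
The drop from 0.0380 to 0.0209 is the explaining-away (discounting) effect.

P(genuine neutron-flux excursion | scram) ≈ 0.0380; P(genuine neutron-flux excursion | scram, stuck control-rod sensor) ≈ 0.0209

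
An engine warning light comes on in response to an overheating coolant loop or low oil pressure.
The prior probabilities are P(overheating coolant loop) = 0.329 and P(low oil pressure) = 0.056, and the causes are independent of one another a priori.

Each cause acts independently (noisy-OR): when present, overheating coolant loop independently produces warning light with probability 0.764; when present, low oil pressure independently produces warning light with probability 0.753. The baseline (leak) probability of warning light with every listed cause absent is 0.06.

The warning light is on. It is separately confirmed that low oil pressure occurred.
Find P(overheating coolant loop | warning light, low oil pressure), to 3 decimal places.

Under noisy-OR, P(warning light | causes) = 1 − (1−0.06)·∏(1−qᵢ) over the active causes.
Weight on overheating coolant loop=true, given the evidence: 0.945206*0.329 = 0.310973
Denominator P(warning light | low oil pressure): 0.76782*0.671 + 0.945206*0.329 = 0.826180
Posterior = 0.310973 / 0.826180 ≈ 0.376

P(overheating coolant loop | warning light, low oil pressure) ≈ 0.376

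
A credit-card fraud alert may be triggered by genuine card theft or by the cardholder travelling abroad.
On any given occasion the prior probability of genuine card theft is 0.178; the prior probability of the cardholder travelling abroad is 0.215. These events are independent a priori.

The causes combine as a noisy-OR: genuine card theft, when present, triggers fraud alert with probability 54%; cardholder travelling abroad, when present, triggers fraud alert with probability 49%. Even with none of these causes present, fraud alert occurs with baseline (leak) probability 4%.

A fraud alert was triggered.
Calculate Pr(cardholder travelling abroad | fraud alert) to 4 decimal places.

Pr(cardholder travelling abroad | fraud alert) ≈ 0.5358

Under noisy-OR, P(fraud alert | causes) = 1 − (1−0.04)·∏(1−qᵢ) over the active causes.
Weight on cardholder travelling abroad=true, given the evidence: 0.090203 + 0.029651 = 0.119854
Normalizer over all consistent configurations: 0.04×0.822×0.785 + 0.5104×0.822×0.215 + 0.5584×0.178×0.785 + 0.774784×0.178×0.215 = 0.223690
P(cardholder travelling abroad | fraud alert) = 0.119854/0.223690 ≈ 0.5358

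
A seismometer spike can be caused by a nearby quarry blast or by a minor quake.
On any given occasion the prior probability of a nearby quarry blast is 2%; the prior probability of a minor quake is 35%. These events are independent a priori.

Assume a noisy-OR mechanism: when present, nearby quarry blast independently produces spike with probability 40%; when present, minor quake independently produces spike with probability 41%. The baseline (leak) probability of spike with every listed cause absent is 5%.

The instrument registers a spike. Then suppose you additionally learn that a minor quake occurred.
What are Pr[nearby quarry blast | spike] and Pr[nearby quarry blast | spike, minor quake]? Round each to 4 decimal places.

Pr[nearby quarry blast | spike] ≈ 0.0531; Pr[nearby quarry blast | spike, minor quake] ≈ 0.0299

Under noisy-OR, P(spike | causes) = 1 − (1−0.05)·∏(1−qᵢ) over the active causes.
Sum P(spike|·) weighted by the priors over the 4 (nearby quarry blast, minor quake) configurations:
  P(spike) = 0.05*0.98*0.65 + 0.4395*0.98*0.35 + 0.43*0.02*0.65 + 0.6637*0.02*0.35
        = 0.031850 + 0.150748 + 0.005590 + 0.004646 = 0.192834
The terms with nearby quarry blast present sum to 0.010236, so
  P(nearby quarry blast | spike) = 0.010236 / 0.192834 ≈ 0.0531

Now condition on the additional information:
P(spike | minor quake) = 0.4395*0.98 + 0.6637*0.02 = 0.430710 + 0.013274 = 0.443984
Restricting to configurations with nearby quarry blast present: 0.6637*0.02 = 0.013274.
Hence the posterior is 0.013274/0.443984 ≈ 0.0299.
This is intercausal reasoning (explaining away): once minor quake accounts for the spike, nearby quarry blast becomes less likely.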